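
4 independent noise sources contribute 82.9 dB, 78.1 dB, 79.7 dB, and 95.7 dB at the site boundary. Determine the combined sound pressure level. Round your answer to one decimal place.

96.1 dB

For uncorrelated sources the intensities add, so convert each level to linear form, sum, and take 10·log₁₀ of the total.
Σ 10^(L/10) = 10^(82.9/10) + 10^(78.1/10) + 10^(79.7/10) + 10^(95.7/10) = 4.068e+09.
L_total = 10·log₁₀(4.068e+09) = 96.09 dB.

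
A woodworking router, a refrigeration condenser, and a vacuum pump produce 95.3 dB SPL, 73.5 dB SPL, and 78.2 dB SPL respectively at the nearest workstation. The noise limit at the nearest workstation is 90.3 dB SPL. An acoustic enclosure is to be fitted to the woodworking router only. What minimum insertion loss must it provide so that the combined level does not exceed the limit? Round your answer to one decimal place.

5.4 dB

The untreated sources together contribute 10^(73.5/10) + 10^(78.2/10) = 8.846e+07, i.e. 79.47 dB SPL.
To meet 90.3 dB SPL overall, the treated woodworking router may contribute at most 10^(90.3/10) − 8.846e+07 = 9.831e+08, i.e. 89.93 dB SPL.
So the woodworking router must be reduced from 95.3 to 89.93 dB SPL: IL = 5.37 dB.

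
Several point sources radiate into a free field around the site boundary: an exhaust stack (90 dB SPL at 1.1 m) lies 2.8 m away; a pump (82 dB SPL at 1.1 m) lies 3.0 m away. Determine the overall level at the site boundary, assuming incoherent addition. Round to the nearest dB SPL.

82 dB SPL

First find each source's level at the receiver (point-source: −20·log₁₀(r/r_ref)), then combine on an intensity basis.
exhaust stack: 90 − 20·log₁₀(2.8/1.1) = 90 − 8.12 = 81.88 dB SPL.
pump: 82 − 20·log₁₀(3.0/1.1) = 82 − 8.71 = 73.29 dB SPL.
Σ 10^(L/10) = 1.756e+08 → L_total = 10·log₁₀(1.756e+08) = 82.45 dB SPL.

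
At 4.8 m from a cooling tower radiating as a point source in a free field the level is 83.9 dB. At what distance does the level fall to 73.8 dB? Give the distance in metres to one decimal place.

15.4 m

For a point source L₁ − L₂ = 20·log₁₀(r₂/r₁), so r₂ = r₁·10^((L₁−L₂)/20).
r₂ = 4.8·10^((83.9−73.8)/20) = 4.8·10^(10.1/20) = 15.35 m.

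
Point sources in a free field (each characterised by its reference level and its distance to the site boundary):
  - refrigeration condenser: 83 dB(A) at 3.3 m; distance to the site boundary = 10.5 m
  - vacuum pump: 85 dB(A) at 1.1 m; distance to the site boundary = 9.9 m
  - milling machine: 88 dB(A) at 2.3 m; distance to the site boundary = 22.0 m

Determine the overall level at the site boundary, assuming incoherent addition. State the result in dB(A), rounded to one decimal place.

Apply inverse-square spreading to bring every level to the receiver, then sum 10^(L/10).
refrigeration condenser: 83 − 20·log₁₀(10.5/3.3) = 83 − 10.05 = 72.95 dB(A).
vacuum pump: 85 − 20·log₁₀(9.9/1.1) = 85 − 19.08 = 65.92 dB(A).
milling machine: 88 − 20·log₁₀(22.0/2.3) = 88 − 19.61 = 68.39 dB(A).
Σ 10^(L/10) = 3.051e+07 → L_total = 10·log₁₀(3.051e+07) = 74.84 dB(A).

74.8 dB(A)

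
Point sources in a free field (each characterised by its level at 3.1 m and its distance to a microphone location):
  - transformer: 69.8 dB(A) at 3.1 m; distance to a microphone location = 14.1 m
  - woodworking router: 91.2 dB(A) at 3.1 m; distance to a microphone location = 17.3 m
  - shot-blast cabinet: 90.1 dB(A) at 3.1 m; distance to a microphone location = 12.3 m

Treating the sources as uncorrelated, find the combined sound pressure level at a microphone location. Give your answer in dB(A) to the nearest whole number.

Apply inverse-square spreading to bring every level to the receiver, then sum 10^(L/10).
transformer: 69.8 − 20·log₁₀(14.1/3.1) = 69.8 − 13.16 = 56.64 dB(A).
woodworking router: 91.2 − 20·log₁₀(17.3/3.1) = 91.2 − 14.93 = 76.27 dB(A).
shot-blast cabinet: 90.1 − 20·log₁₀(12.3/3.1) = 90.1 − 11.97 = 78.13 dB(A).
Σ 10^(L/10) = 1.078e+08 → L_total = 10·log₁₀(1.078e+08) = 80.33 dB(A).

80 dB(A)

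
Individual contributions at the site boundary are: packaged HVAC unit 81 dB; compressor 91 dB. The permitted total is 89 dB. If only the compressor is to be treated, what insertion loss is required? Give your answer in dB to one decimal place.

Fixed contribution from the other source: Σ 10^(L/10) = 10^(81/10) = 1.259e+08 (81.00 dB).
The limit corresponds to 10^(89/10) = 7.943e+08; subtracting the fixed part leaves 6.684e+08 for the compressor, i.e. 88.25 dB.
So the compressor must be reduced from 91 to 88.25 dB: IL = 2.75 dB.

2.7 dB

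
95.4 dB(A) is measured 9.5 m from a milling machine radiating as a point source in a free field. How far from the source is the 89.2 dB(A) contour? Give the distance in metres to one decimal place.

19.4 m

The 6.2 dB drop corresponds to a distance ratio of 10^(6.2/20) for a point source.
r₂ = 9.5·10^((95.4−89.2)/20) = 9.5·10^(6.2/20) = 19.40 m.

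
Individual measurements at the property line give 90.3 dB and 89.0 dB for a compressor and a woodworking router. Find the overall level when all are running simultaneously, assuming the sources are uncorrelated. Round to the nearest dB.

For uncorrelated sources the intensities add, so convert each level to linear form, sum, and take 10·log₁₀ of the total.
Σ 10^(L/10) = 10^(90.3/10) + 10^(89.0/10) = 1.866e+09.
L_total = 10·log₁₀(1.866e+09) = 92.71 dB.

93 dB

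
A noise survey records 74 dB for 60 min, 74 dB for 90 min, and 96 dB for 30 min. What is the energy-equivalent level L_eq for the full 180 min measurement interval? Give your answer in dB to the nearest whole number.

88 dB

The energy average is taken in the linear domain: L_eq = 10·log₁₀[(Σ tᵢ·10^(Lᵢ/10))/T], T = 180 min.
Σ tᵢ·10^(Lᵢ/10) = 60·10^(74/10) + 90·10^(74/10) + 30·10^(96/10) = 1.232e+11.
L_eq = 10·log₁₀(1.232e+11/180) = 88.35 dB.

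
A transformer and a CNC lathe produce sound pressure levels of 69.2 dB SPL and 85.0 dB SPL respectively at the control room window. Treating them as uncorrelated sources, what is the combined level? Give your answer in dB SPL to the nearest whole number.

Incoherent sources combine by intensity addition: L_total = 10·log₁₀(Σ 10^(L_i/10)).
Σ 10^(L/10) = 10^(69.2/10) + 10^(85.0/10) = 3.245e+08.
L_total = 10·log₁₀(3.245e+08) = 85.11 dB SPL.

85 dB SPL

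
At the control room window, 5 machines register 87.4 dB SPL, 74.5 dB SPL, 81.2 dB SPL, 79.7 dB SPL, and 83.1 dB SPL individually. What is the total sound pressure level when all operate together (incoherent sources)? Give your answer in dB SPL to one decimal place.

90.0 dB SPL

Incoherent sources combine by intensity addition: L_total = 10·log₁₀(Σ 10^(L_i/10)).
Σ 10^(L/10) = 10^(87.4/10) + 10^(74.5/10) + 10^(81.2/10) + 10^(79.7/10) + 10^(83.1/10) = 1.007e+09.
L_total = 10·log₁₀(1.007e+09) = 90.03 dB SPL.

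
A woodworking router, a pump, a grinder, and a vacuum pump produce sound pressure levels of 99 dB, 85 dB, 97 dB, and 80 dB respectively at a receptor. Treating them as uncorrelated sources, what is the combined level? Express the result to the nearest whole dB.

101 dB

For uncorrelated sources the intensities add, so convert each level to linear form, sum, and take 10·log₁₀ of the total.
Σ 10^(L/10) = 10^(99/10) + 10^(85/10) + 10^(97/10) + 10^(80/10) = 1.337e+10.
L_total = 10·log₁₀(1.337e+10) = 101.26 dB.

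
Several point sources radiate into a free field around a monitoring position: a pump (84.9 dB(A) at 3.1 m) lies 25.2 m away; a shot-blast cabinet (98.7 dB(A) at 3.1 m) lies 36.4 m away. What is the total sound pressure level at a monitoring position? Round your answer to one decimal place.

77.7 dB(A)

Apply inverse-square spreading to bring every level to the receiver, then sum 10^(L/10).
pump: 84.9 − 20·log₁₀(25.2/3.1) = 84.9 − 18.20 = 66.70 dB(A).
shot-blast cabinet: 98.7 − 20·log₁₀(36.4/3.1) = 98.7 − 21.39 = 77.31 dB(A).
Σ 10^(L/10) = 5.844e+07 → L_total = 10·log₁₀(5.844e+07) = 77.67 dB(A).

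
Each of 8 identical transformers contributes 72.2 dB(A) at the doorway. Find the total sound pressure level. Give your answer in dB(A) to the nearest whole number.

81 dB(A)

L_total = L₁ + 10·log₁₀ N for N identical incoherent sources.
L_total = 72.2 + 10·log₁₀(8) = 72.2 + 9.031 = 81.23 dB(A).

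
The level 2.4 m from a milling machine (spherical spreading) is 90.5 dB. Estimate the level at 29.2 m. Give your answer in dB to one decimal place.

68.8 dB

Point-source attenuation: ΔL = 20·log₁₀(r₂/r₁) = 20·log₁₀(29.2/2.4) = 21.703 dB.
L₂ = 90.5 − 20·log₁₀(29.2/2.4) = 90.5 − 21.703 = 68.80 dB.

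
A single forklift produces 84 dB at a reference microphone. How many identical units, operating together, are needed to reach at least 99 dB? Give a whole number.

32

Need L₁ + 10·log₁₀ N ≥ 99, i.e. log₁₀ N ≥ 1.50.
N ≥ 10^(15.0/10) = 31.623, so N = 32.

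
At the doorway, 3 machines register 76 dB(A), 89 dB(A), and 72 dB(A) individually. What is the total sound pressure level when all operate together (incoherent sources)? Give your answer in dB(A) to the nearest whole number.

89 dB(A)

For uncorrelated sources the intensities add, so convert each level to linear form, sum, and take 10·log₁₀ of the total.
Σ 10^(L/10) = 10^(76/10) + 10^(89/10) + 10^(72/10) = 8.500e+08.
L_total = 10·log₁₀(8.500e+08) = 89.29 dB(A).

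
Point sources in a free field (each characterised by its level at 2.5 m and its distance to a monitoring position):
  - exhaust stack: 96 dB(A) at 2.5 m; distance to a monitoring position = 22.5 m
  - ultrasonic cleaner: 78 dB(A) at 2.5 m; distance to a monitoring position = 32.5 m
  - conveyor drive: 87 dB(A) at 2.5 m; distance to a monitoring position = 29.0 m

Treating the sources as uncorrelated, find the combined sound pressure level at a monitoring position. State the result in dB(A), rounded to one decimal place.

Apply inverse-square spreading to bring every level to the receiver, then sum 10^(L/10).
exhaust stack: 96 − 20·log₁₀(22.5/2.5) = 96 − 19.08 = 76.92 dB(A).
ultrasonic cleaner: 78 − 20·log₁₀(32.5/2.5) = 78 − 22.28 = 55.72 dB(A).
conveyor drive: 87 − 20·log₁₀(29.0/2.5) = 87 − 21.29 = 65.71 dB(A).
Σ 10^(L/10) = 5.325e+07 → L_total = 10·log₁₀(5.325e+07) = 77.26 dB(A).

77.3 dB(A)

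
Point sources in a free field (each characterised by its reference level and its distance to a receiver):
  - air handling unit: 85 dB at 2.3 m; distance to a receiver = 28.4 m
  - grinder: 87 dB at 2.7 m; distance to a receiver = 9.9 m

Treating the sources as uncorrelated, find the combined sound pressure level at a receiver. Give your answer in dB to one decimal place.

75.9 dB

Propagate each source to the receiver with L = L_ref − 20·log₁₀(r/r_ref), then add intensities.
air handling unit: 85 − 20·log₁₀(28.4/2.3) = 85 − 21.83 = 63.17 dB.
grinder: 87 − 20·log₁₀(9.9/2.7) = 87 − 11.29 = 75.71 dB.
Σ 10^(L/10) = 3.935e+07 → L_total = 10·log₁₀(3.935e+07) = 75.95 dB.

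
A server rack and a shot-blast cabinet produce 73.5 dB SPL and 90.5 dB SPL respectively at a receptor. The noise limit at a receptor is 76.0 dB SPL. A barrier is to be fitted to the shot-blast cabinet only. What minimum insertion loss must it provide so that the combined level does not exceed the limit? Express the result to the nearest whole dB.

Fixed contribution from the other source: Σ 10^(L/10) = 10^(73.5/10) = 2.239e+07 (73.50 dB SPL).
The limit corresponds to 10^(76.0/10) = 3.981e+07; subtracting the fixed part leaves 1.742e+07 for the shot-blast cabinet, i.e. 72.41 dB SPL.
Required insertion loss = 90.5 − 72.41 = 18.09 dB.

18 dB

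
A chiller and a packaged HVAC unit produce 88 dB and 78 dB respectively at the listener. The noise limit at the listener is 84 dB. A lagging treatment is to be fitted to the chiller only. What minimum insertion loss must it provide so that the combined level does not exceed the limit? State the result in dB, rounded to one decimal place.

The untreated sources together contribute 10^(78/10) = 6.310e+07, i.e. 78.00 dB.
To meet 84 dB overall, the treated chiller may contribute at most 10^(84/10) − 6.310e+07 = 1.881e+08, i.e. 82.74 dB.
So the chiller must be reduced from 88 to 82.74 dB: IL = 5.26 dB.

5.3 dB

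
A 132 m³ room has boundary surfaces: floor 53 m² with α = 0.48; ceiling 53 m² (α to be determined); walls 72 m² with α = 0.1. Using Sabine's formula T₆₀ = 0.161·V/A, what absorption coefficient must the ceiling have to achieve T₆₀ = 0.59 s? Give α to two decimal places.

From T₆₀ = 0.161·V/A, the target T₆₀ = 0.59 s needs A = 0.161·132/0.59 = 36.02 m².
Absorption from the other surfaces = 53·0.48 + 72·0.1 = 32.64 m², so the ceiling must supply 3.38 m² over 53 m².
α = 3.38/53 = 0.064.

0.06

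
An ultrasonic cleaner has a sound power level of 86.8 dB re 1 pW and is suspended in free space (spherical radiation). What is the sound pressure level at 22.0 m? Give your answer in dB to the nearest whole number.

L_p = L_w − 10·log₁₀(4π·r²) with r = 22.0 m.
4π·r² = 6082 m², 10·log₁₀ of that is 37.841 dB.
L_p = 86.8 − 37.841 = 48.96 dB.

49 dB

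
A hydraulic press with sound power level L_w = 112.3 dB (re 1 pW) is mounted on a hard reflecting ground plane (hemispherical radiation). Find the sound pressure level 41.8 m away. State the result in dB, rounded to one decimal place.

71.9 dB

Free-field hemispherical radiation: L_p = L_w − 10·log₁₀(2π·r²), r = 41.8 m.
2π·r² = 1.098e+04 m², 10·log₁₀ of that is 40.405 dB.
L_p = 112.3 − 40.405 = 71.89 dB.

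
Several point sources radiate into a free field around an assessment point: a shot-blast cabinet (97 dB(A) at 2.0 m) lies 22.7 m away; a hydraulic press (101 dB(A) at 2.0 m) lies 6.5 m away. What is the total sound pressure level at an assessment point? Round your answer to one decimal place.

Propagate each source to the receiver with L = L_ref − 20·log₁₀(r/r_ref), then add intensities.
shot-blast cabinet: 97 − 20·log₁₀(22.7/2.0) = 97 − 21.10 = 75.90 dB(A).
hydraulic press: 101 − 20·log₁₀(6.5/2.0) = 101 − 10.24 = 90.76 dB(A).
Σ 10^(L/10) = 1.231e+09 → L_total = 10·log₁₀(1.231e+09) = 90.90 dB(A).

90.9 dB(A)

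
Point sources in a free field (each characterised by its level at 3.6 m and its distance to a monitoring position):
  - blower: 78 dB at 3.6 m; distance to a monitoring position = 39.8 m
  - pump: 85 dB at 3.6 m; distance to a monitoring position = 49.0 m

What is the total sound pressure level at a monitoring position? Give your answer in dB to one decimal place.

63.5 dB

Propagate each source to the receiver with L = L_ref − 20·log₁₀(r/r_ref), then add intensities.
blower: 78 − 20·log₁₀(39.8/3.6) = 78 − 20.87 = 57.13 dB.
pump: 85 − 20·log₁₀(49.0/3.6) = 85 − 22.68 = 62.32 dB.
Σ 10^(L/10) = 2.223e+06 → L_total = 10·log₁₀(2.223e+06) = 63.47 dB.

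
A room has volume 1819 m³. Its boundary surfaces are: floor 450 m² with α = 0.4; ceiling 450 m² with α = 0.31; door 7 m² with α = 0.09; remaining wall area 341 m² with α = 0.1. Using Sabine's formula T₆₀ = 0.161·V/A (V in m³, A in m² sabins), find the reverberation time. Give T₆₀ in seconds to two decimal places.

Summing Sᵢαᵢ: 450·0.4 + 450·0.31 + 7·0.09 + 341·0.1 = 354.23 m².
T₆₀ = 0.161·V/A = 0.161·1819/354.23 = 0.827 s.

0.83 s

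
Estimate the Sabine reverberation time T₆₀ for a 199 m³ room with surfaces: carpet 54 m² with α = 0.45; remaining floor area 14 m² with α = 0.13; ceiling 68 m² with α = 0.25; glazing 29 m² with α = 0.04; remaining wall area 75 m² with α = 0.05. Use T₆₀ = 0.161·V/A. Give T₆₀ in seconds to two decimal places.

Summing Sᵢαᵢ: 54·0.45 + 14·0.13 + 68·0.25 + 29·0.04 + 75·0.05 = 48.03 m².
T₆₀ = 0.161·V/A = 0.161·199/48.03 = 0.667 s.

0.67 s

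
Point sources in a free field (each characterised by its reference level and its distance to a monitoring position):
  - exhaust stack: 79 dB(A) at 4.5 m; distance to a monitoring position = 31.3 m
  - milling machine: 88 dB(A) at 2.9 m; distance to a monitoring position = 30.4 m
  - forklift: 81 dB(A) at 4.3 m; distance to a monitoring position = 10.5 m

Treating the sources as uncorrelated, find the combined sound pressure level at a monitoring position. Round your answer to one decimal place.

Propagate each source to the receiver with L = L_ref − 20·log₁₀(r/r_ref), then add intensities.
exhaust stack: 79 − 20·log₁₀(31.3/4.5) = 79 − 16.85 = 62.15 dB(A).
milling machine: 88 − 20·log₁₀(30.4/2.9) = 88 − 20.41 = 67.59 dB(A).
forklift: 81 − 20·log₁₀(10.5/4.3) = 81 − 7.75 = 73.25 dB(A).
Σ 10^(L/10) = 2.850e+07 → L_total = 10·log₁₀(2.850e+07) = 74.55 dB(A).

74.5 dB(A)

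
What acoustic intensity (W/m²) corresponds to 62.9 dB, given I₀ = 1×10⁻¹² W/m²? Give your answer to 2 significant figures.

1.9e-06 W/m²

I = I₀·10^(L/10) = 10⁻¹² × 10^(62.9/10) = 10^(-5.710).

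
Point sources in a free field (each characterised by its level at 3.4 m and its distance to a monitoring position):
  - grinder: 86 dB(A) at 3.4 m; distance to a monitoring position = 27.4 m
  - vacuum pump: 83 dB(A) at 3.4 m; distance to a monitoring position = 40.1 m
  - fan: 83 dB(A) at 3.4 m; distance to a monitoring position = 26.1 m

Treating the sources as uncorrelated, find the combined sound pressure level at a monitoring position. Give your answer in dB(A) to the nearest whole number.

70 dB(A)

First find each source's level at the receiver (point-source: −20·log₁₀(r/r_ref)), then combine on an intensity basis.
grinder: 86 − 20·log₁₀(27.4/3.4) = 86 − 18.13 = 67.87 dB(A).
vacuum pump: 83 − 20·log₁₀(40.1/3.4) = 83 − 21.43 = 61.57 dB(A).
fan: 83 − 20·log₁₀(26.1/3.4) = 83 − 17.70 = 65.30 dB(A).
Σ 10^(L/10) = 1.095e+07 → L_total = 10·log₁₀(1.095e+07) = 70.39 dB(A).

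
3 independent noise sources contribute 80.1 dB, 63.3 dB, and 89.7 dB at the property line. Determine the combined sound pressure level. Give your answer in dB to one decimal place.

For uncorrelated sources the intensities add, so convert each level to linear form, sum, and take 10·log₁₀ of the total.
Σ 10^(L/10) = 10^(80.1/10) + 10^(63.3/10) + 10^(89.7/10) = 1.038e+09.
L_total = 10·log₁₀(1.038e+09) = 90.16 dB.

90.2 dB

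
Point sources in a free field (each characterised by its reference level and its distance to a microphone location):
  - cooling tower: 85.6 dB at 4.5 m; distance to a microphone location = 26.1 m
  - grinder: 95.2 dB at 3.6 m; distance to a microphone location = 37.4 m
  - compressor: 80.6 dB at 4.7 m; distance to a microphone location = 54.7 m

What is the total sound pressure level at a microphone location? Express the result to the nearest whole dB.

First find each source's level at the receiver (point-source: −20·log₁₀(r/r_ref)), then combine on an intensity basis.
cooling tower: 85.6 − 20·log₁₀(26.1/4.5) = 85.6 − 15.27 = 70.33 dB.
grinder: 95.2 − 20·log₁₀(37.4/3.6) = 95.2 − 20.33 = 74.87 dB.
compressor: 80.6 − 20·log₁₀(54.7/4.7) = 80.6 − 21.32 = 59.28 dB.
Σ 10^(L/10) = 4.232e+07 → L_total = 10·log₁₀(4.232e+07) = 76.27 dB.

76 dB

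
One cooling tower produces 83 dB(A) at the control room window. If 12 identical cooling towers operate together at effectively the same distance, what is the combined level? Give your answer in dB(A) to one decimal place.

N identical incoherent sources raise the level by 10·log₁₀ N.
L_total = 83 + 10·log₁₀(12) = 83 + 10.792 = 93.79 dB(A).

93.8 dB(A)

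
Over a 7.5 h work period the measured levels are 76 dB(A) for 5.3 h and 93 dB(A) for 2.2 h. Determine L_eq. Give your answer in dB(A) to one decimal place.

87.9 dB(A)

The energy average is taken in the linear domain: L_eq = 10·log₁₀[(Σ tᵢ·10^(Lᵢ/10))/T], T = 7.5 h.
Σ tᵢ·10^(Lᵢ/10) = 5.3·10^(76/10) + 2.2·10^(93/10) = 4.601e+09.
L_eq = 10·log₁₀(4.601e+09/7.5) = 87.88 dB(A).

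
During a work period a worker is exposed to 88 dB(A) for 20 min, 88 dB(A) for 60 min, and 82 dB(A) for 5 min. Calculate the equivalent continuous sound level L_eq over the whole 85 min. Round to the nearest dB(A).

88 dB(A)

L_eq = 10·log₁₀[(1/T)·Σ tᵢ·10^(Lᵢ/10)] with T = 85 min.
Σ tᵢ·10^(Lᵢ/10) = 20·10^(88/10) + 60·10^(88/10) + 5·10^(82/10) = 5.127e+10.
L_eq = 10·log₁₀(5.127e+10/85) = 87.80 dB(A).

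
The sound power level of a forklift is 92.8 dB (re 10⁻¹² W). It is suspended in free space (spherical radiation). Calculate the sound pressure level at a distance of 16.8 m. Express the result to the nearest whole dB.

57 dB

Free-field spherical radiation: L_p = L_w − 10·log₁₀(4π·r²), r = 16.8 m.
4π·r² = 3547 m², 10·log₁₀ of that is 35.498 dB.
L_p = 92.8 − 35.498 = 57.30 dB.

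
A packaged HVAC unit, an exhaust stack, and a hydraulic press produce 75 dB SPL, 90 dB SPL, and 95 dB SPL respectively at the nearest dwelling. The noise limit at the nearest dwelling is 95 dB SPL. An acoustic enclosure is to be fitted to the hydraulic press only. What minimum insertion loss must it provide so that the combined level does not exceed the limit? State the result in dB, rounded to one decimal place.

Everything except the hydraulic press sums to 10^(75/10) + 10^(90/10) = 1.032e+09 in linear terms, 90.14 dB SPL.
To meet 95 dB SPL overall, the treated hydraulic press may contribute at most 10^(95/10) − 1.032e+09 = 2.131e+09, i.e. 93.29 dB SPL.
Required insertion loss = 95 − 93.29 = 1.71 dB.

1.7 dB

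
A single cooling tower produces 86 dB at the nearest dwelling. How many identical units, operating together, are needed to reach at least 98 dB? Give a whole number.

The shortfall is 98 − 86 = 12.0 dB, and N units add 10·log₁₀ N, so need 10·log₁₀ N ≥ 12.0.
N ≥ 10^(12.0/10) = 15.849, so N = 16.

16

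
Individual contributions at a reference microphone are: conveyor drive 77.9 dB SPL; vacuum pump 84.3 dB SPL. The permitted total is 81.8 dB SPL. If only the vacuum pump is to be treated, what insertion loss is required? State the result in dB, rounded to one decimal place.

Fixed contribution from the other source: Σ 10^(L/10) = 10^(77.9/10) = 6.166e+07 (77.90 dB SPL).
The limit corresponds to 10^(81.8/10) = 1.514e+08; subtracting the fixed part leaves 8.970e+07 for the vacuum pump, i.e. 79.53 dB SPL.
So the vacuum pump must be reduced from 84.3 to 79.53 dB SPL: IL = 4.77 dB.

4.8 dB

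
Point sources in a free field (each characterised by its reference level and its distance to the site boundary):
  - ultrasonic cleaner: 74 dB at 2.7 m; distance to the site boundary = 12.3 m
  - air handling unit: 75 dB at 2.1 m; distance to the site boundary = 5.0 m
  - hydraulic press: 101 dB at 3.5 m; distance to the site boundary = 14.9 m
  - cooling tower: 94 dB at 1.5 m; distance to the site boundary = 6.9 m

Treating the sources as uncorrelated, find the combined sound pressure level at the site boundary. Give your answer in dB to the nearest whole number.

Propagate each source to the receiver with L = L_ref − 20·log₁₀(r/r_ref), then add intensities.
ultrasonic cleaner: 74 − 20·log₁₀(12.3/2.7) = 74 − 13.17 = 60.83 dB.
air handling unit: 75 − 20·log₁₀(5.0/2.1) = 75 − 7.54 = 67.46 dB.
hydraulic press: 101 − 20·log₁₀(14.9/3.5) = 101 − 12.58 = 88.42 dB.
cooling tower: 94 − 20·log₁₀(6.9/1.5) = 94 − 13.26 = 80.74 dB.
Σ 10^(L/10) = 8.201e+08 → L_total = 10·log₁₀(8.201e+08) = 89.14 dB.

89 dB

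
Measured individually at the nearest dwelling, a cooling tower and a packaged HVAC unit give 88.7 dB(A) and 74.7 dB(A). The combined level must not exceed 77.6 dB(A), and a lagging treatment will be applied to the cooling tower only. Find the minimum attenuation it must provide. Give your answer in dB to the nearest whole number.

Fixed contribution from the other source: Σ 10^(L/10) = 10^(74.7/10) = 2.951e+07 (74.70 dB(A)).
To meet 77.6 dB(A) overall, the treated cooling tower may contribute at most 10^(77.6/10) − 2.951e+07 = 2.803e+07, i.e. 74.48 dB(A).
So the cooling tower must be reduced from 88.7 to 74.48 dB(A): IL = 14.22 dB.

14 dB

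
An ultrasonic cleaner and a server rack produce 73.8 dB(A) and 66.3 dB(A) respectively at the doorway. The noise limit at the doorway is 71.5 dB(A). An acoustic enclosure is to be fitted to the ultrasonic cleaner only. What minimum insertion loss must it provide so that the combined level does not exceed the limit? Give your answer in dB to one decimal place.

The untreated sources together contribute 10^(66.3/10) = 4.266e+06, i.e. 66.30 dB(A).
The limit corresponds to 10^(71.5/10) = 1.413e+07; subtracting the fixed part leaves 9.860e+06 for the ultrasonic cleaner, i.e. 69.94 dB(A).
So the ultrasonic cleaner must be reduced from 73.8 to 69.94 dB(A): IL = 3.86 dB.

3.9 dB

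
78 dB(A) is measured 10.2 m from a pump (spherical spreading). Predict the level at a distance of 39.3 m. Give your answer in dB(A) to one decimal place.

66.3 dB(A)

Spherical spreading from a point source gives a 20·log₁₀(r₂/r₁) drop.
L₂ = 78 − 20·log₁₀(39.3/10.2) = 78 − 11.716 = 66.28 dB(A).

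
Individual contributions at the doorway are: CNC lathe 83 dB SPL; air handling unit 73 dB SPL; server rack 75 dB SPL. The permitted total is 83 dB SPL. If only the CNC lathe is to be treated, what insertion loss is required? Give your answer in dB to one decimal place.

The untreated sources together contribute 10^(73/10) + 10^(75/10) = 5.158e+07, i.e. 77.12 dB SPL.
The limit corresponds to 10^(83/10) = 1.995e+08; subtracting the fixed part leaves 1.480e+08 for the CNC lathe, i.e. 81.70 dB SPL.
So the CNC lathe must be reduced from 83 to 81.70 dB SPL: IL = 1.30 dB.

1.3 dB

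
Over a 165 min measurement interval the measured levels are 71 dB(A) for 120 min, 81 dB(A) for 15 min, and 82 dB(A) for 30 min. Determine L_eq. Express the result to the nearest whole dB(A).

Weight each interval's intensity by its duration and average over T = 165 min:
Σ tᵢ·10^(Lᵢ/10) = 120·10^(71/10) + 15·10^(81/10) + 30·10^(82/10) = 8.154e+09.
L_eq = 10·log₁₀(8.154e+09/165) = 76.94 dB(A).

77 dB(A)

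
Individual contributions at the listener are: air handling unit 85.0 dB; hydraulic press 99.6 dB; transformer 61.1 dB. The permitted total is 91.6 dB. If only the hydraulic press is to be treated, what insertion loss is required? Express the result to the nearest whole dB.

Fixed contribution from the other sources: Σ 10^(L/10) = 10^(85.0/10) + 10^(61.1/10) = 3.175e+08 (85.02 dB).
To meet 91.6 dB overall, the treated hydraulic press may contribute at most 10^(91.6/10) − 3.175e+08 = 1.128e+09, i.e. 90.52 dB.
So the hydraulic press must be reduced from 99.6 to 90.52 dB: IL = 9.08 dB.

9 dB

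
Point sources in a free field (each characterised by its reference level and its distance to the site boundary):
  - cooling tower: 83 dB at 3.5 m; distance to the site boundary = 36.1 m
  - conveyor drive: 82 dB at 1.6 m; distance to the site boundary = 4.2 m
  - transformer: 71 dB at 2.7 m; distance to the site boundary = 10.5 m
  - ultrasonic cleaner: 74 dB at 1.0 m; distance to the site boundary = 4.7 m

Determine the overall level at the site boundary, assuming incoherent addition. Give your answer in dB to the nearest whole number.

74 dB

Apply inverse-square spreading to bring every level to the receiver, then sum 10^(L/10).
cooling tower: 83 − 20·log₁₀(36.1/3.5) = 83 − 20.27 = 62.73 dB.
conveyor drive: 82 − 20·log₁₀(4.2/1.6) = 82 − 8.38 = 73.62 dB.
transformer: 71 − 20·log₁₀(10.5/2.7) = 71 − 11.80 = 59.20 dB.
ultrasonic cleaner: 74 − 20·log₁₀(4.7/1.0) = 74 − 13.44 = 60.56 dB.
Σ 10^(L/10) = 2.685e+07 → L_total = 10·log₁₀(2.685e+07) = 74.29 dB.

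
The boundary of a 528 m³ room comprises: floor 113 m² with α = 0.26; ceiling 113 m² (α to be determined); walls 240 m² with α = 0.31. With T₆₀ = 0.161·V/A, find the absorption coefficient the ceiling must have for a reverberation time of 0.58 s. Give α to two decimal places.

0.38

From T₆₀ = 0.161·V/A, the target T₆₀ = 0.58 s needs A = 0.161·528/0.58 = 146.57 m².
Absorption from the other surfaces = 113·0.26 + 240·0.31 = 103.78 m², so the ceiling must supply 42.79 m² over 113 m².
α = 42.79/113 = 0.379.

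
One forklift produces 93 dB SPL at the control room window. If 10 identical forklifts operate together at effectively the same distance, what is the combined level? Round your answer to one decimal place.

With 10 equal, uncorrelated contributions the intensity is 10× that of one unit, giving a rise of 10·log₁₀ 10.
L_total = 93 + 10·log₁₀(10) = 93 + 10.000 = 103.00 dB SPL.

103.0 dB SPL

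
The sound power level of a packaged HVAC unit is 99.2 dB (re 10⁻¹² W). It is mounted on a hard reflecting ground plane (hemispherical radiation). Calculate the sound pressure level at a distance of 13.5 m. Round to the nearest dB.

The power spreads over a hemisphere of area 2π·r², so L_p = L_w − 10·log₁₀(2π·r²).
2π·r² = 1145 m², 10·log₁₀ of that is 30.588 dB.
L_p = 99.2 − 30.588 = 68.61 dB.

69 dB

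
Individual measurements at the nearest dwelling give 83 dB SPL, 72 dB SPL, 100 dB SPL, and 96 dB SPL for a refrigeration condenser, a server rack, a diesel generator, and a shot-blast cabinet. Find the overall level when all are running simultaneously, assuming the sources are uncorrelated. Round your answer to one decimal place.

101.5 dB SPL

For uncorrelated sources the intensities add, so convert each level to linear form, sum, and take 10·log₁₀ of the total.
Σ 10^(L/10) = 10^(83/10) + 10^(72/10) + 10^(100/10) + 10^(96/10) = 1.420e+10.
L_total = 10·log₁₀(1.420e+10) = 101.52 dB SPL.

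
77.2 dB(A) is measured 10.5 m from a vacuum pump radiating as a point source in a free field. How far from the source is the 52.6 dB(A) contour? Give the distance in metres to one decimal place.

178.3 m

Point-source spreading drops the level by 20·log₁₀(r₂/r₁); inverting, r₂/r₁ = 10^(ΔL/20).
r₂ = 10.5·10^((77.2−52.6)/20) = 10.5·10^(24.6/20) = 178.32 m.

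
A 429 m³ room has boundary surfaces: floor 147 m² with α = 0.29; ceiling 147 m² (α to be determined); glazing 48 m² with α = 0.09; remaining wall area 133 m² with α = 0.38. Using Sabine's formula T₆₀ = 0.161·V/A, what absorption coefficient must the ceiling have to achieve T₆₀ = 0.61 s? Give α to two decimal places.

A = 0.161·V/T₆₀ = 0.161·429/0.61 = 113.23 m² sabins.
Absorption from the other surfaces = 147·0.29 + 48·0.09 + 133·0.38 = 97.49 m², so the ceiling must supply 15.74 m² over 147 m².
α = 15.74/147 = 0.107.

0.11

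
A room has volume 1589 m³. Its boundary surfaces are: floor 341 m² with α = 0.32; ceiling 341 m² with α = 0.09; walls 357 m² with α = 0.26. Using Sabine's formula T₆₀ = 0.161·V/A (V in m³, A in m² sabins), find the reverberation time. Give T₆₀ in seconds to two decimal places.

A = Σ Sᵢαᵢ = 341·0.32 + 341·0.09 + 357·0.26 = 232.63 m².
T₆₀ = 0.161 × 1589 / 232.63 = 1.100 s.

1.10 s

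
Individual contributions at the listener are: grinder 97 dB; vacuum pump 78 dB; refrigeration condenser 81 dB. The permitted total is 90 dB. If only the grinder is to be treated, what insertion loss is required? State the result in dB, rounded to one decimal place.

7.9 dB

The untreated sources together contribute 10^(78/10) + 10^(81/10) = 1.890e+08, i.e. 82.76 dB.
The limit corresponds to 10^(90/10) = 1.000e+09; subtracting the fixed part leaves 8.110e+08 for the grinder, i.e. 89.09 dB.
So the grinder must be reduced from 97 to 89.09 dB: IL = 7.91 dB.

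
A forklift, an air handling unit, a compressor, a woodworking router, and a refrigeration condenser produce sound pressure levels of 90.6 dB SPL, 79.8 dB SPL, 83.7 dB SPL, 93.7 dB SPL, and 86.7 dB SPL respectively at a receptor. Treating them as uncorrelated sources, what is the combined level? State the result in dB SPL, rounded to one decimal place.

For uncorrelated sources the intensities add, so convert each level to linear form, sum, and take 10·log₁₀ of the total.
Σ 10^(L/10) = 10^(90.6/10) + 10^(79.8/10) + 10^(83.7/10) + 10^(93.7/10) + 10^(86.7/10) = 4.290e+09.
L_total = 10·log₁₀(4.290e+09) = 96.32 dB SPL.

96.3 dB SPL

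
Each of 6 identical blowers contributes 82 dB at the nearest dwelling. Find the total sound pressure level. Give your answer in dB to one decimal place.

89.8 dB

N identical incoherent sources raise the level by 10·log₁₀ N.
L_total = 82 + 10·log₁₀(6) = 82 + 7.782 = 89.78 dB.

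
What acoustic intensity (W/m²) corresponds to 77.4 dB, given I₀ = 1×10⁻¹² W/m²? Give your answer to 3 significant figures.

I/I₀ = 10^(77.4/10) = 5.495e+07, so I = 5.495e+07 × 10⁻¹² W/m².

5.50e-05 W/m²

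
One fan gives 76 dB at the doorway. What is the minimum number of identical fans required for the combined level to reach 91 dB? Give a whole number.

32

N identical sources give L₁ + 10·log₁₀ N, so require 10·log₁₀ N ≥ 91 − 76 = 15.0 dB.
N ≥ 10^(15.0/10) = 31.623, so N = 32.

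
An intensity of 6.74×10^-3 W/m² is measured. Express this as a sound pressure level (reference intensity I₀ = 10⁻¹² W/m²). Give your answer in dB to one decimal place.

L = 10·log₁₀(I/I₀) = 10·log₁₀(6.74×10^-3/10⁻¹²) = 10·log₁₀(6.74×10^9).
L = 10·(0.8287 + 9) = 98.29 dB.

98.3 dB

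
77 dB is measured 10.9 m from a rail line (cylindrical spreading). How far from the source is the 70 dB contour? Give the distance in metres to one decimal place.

54.6 m

Line-source spreading drops the level by 10·log₁₀(r₂/r₁); inverting, r₂/r₁ = 10^(ΔL/10).
r₂ = 10.9·10^((77−70)/10) = 10.9·10^(7.0/10) = 54.63 m.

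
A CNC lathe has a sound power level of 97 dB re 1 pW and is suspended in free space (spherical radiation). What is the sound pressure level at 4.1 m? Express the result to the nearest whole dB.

74 dB

The power spreads over a sphere of area 4π·r², so L_p = L_w − 10·log₁₀(4π·r²).
4π·r² = 211.2 m², 10·log₁₀ of that is 23.248 dB.
L_p = 97 − 23.248 = 73.75 dB.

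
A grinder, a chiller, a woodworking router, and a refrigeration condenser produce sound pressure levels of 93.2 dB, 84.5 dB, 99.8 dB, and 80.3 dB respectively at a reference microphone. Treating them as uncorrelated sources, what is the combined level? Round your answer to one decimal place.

For uncorrelated sources the intensities add, so convert each level to linear form, sum, and take 10·log₁₀ of the total.
Σ 10^(L/10) = 10^(93.2/10) + 10^(84.5/10) + 10^(99.8/10) + 10^(80.3/10) = 1.203e+10.
L_total = 10·log₁₀(1.203e+10) = 100.80 dB.

100.8 dB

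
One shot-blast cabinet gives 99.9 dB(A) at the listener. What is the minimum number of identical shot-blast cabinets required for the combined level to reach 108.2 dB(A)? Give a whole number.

Need L₁ + 10·log₁₀ N ≥ 108.2, i.e. log₁₀ N ≥ 0.83.
N ≥ 10^(8.3/10) = 6.761, so N = 7.

7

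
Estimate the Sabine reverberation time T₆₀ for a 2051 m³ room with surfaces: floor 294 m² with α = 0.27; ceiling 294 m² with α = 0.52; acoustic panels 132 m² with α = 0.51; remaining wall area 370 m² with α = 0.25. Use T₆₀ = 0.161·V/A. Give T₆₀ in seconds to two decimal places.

Total absorption A = 294·0.27 + 294·0.52 + 132·0.51 + 370·0.25 = 392.08 m² sabins.
T₆₀ = 0.161 × 2051 / 392.08 = 0.842 s.

0.84 s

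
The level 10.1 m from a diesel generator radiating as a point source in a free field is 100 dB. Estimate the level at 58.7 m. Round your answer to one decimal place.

Spherical spreading from a point source gives a 20·log₁₀(r₂/r₁) drop.
L₂ = 100 − 20·log₁₀(58.7/10.1) = 100 − 15.286 = 84.71 dB.

84.7 dB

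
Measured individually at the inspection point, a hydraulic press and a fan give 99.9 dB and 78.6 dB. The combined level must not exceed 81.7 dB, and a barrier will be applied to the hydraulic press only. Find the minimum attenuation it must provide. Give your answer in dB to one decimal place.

The untreated sources together contribute 10^(78.6/10) = 7.244e+07, i.e. 78.60 dB.
To meet 81.7 dB overall, the treated hydraulic press may contribute at most 10^(81.7/10) − 7.244e+07 = 7.547e+07, i.e. 78.78 dB.
So the hydraulic press must be reduced from 99.9 to 78.78 dB: IL = 21.12 dB.

21.1 dB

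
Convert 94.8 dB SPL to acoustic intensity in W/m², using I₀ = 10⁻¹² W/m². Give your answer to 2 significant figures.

0.0030 W/m²

L = 10·log₁₀(I/I₀) ⇒ I = I₀·10^(L/10) = 10⁻¹² × 10^9.48.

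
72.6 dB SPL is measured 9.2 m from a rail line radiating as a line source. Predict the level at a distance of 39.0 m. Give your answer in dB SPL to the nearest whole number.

Cylindrical spreading from a line source gives a 10·log₁₀(r₂/r₁) drop.
L₂ = 72.6 − 10·log₁₀(39.0/9.2) = 72.6 − 6.273 = 66.33 dB SPL.

66 dB SPL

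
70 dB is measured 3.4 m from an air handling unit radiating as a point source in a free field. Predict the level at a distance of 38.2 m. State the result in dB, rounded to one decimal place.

Point-source attenuation: ΔL = 20·log₁₀(r₂/r₁) = 20·log₁₀(38.2/3.4) = 21.012 dB.
L₂ = 70 − 20·log₁₀(38.2/3.4) = 70 − 21.012 = 48.99 dB.

49.0 dB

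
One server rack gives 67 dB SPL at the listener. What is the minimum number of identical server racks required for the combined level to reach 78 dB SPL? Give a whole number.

13

N identical sources give L₁ + 10·log₁₀ N, so require 10·log₁₀ N ≥ 78 − 67 = 11.0 dB.
N ≥ 10^(11.0/10) = 12.589, so N = 13.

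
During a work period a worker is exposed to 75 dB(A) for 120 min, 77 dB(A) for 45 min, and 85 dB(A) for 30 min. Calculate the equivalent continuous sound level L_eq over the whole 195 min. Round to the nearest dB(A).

79 dB(A)

Weight each interval's intensity by its duration and average over T = 195 min:
Σ tᵢ·10^(Lᵢ/10) = 120·10^(75/10) + 45·10^(77/10) + 30·10^(85/10) = 1.554e+10.
L_eq = 10·log₁₀(1.554e+10/195) = 79.01 dB(A).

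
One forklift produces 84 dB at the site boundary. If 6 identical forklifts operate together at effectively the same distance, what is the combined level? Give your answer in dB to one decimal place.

With 6 equal, uncorrelated contributions the intensity is 6× that of one unit, giving a rise of 10·log₁₀ 6.
L_total = 84 + 10·log₁₀(6) = 84 + 7.782 = 91.78 dB.

91.8 dB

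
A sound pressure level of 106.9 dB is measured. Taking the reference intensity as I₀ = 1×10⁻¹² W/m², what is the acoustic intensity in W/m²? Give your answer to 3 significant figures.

0.0490 W/m²

L = 10·log₁₀(I/I₀) ⇒ I = I₀·10^(L/10) = 10⁻¹² × 10^10.69.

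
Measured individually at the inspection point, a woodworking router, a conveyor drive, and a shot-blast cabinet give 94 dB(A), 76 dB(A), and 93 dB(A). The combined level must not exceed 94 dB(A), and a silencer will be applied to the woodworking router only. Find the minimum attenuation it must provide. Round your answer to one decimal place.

7.2 dB

Everything except the woodworking router sums to 10^(76/10) + 10^(93/10) = 2.035e+09 in linear terms, 93.09 dB(A).
To meet 94 dB(A) overall, the treated woodworking router may contribute at most 10^(94/10) − 2.035e+09 = 4.768e+08, i.e. 86.78 dB(A).
Required insertion loss = 94 − 86.78 = 7.22 dB.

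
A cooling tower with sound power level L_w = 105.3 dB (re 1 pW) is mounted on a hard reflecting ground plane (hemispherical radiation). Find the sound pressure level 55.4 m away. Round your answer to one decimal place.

The power spreads over a hemisphere of area 2π·r², so L_p = L_w − 10·log₁₀(2π·r²).
2π·r² = 1.928e+04 m², 10·log₁₀ of that is 42.852 dB.
L_p = 105.3 − 42.852 = 62.45 dB.

62.4 dB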